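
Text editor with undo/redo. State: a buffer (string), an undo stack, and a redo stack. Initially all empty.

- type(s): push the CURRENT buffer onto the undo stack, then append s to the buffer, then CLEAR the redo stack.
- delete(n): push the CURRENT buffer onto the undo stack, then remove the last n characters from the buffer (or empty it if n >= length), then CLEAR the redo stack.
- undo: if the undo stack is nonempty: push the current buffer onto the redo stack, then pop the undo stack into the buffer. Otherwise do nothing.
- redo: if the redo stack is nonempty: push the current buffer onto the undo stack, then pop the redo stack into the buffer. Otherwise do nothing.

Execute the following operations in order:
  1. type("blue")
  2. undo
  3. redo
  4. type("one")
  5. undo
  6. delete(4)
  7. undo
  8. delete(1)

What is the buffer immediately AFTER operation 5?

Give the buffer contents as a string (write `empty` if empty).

After op 1 (type): buf='blue' undo_depth=1 redo_depth=0
After op 2 (undo): buf='(empty)' undo_depth=0 redo_depth=1
After op 3 (redo): buf='blue' undo_depth=1 redo_depth=0
After op 4 (type): buf='blueone' undo_depth=2 redo_depth=0
After op 5 (undo): buf='blue' undo_depth=1 redo_depth=1

Answer: blue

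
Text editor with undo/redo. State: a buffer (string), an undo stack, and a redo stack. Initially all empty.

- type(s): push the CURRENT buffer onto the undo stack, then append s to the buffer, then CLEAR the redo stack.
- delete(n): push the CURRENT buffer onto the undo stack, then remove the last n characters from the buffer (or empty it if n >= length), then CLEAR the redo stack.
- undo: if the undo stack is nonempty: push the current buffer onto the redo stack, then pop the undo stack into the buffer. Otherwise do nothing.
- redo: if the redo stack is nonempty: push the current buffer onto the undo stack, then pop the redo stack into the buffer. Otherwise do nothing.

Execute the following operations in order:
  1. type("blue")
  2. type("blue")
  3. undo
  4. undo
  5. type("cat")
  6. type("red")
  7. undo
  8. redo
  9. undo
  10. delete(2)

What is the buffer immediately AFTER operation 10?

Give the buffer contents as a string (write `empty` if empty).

After op 1 (type): buf='blue' undo_depth=1 redo_depth=0
After op 2 (type): buf='blueblue' undo_depth=2 redo_depth=0
After op 3 (undo): buf='blue' undo_depth=1 redo_depth=1
After op 4 (undo): buf='(empty)' undo_depth=0 redo_depth=2
After op 5 (type): buf='cat' undo_depth=1 redo_depth=0
After op 6 (type): buf='catred' undo_depth=2 redo_depth=0
After op 7 (undo): buf='cat' undo_depth=1 redo_depth=1
After op 8 (redo): buf='catred' undo_depth=2 redo_depth=0
After op 9 (undo): buf='cat' undo_depth=1 redo_depth=1
After op 10 (delete): buf='c' undo_depth=2 redo_depth=0

Answer: c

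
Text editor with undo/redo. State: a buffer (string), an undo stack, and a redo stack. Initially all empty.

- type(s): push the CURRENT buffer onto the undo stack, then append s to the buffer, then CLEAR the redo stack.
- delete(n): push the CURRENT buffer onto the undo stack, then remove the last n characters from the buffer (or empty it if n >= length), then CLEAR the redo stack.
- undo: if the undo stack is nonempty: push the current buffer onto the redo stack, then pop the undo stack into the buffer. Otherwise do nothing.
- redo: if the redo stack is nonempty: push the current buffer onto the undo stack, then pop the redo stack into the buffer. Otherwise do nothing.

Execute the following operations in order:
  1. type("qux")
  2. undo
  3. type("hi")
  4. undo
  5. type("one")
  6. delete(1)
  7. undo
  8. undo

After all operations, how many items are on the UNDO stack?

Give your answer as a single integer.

Answer: 0

Derivation:
After op 1 (type): buf='qux' undo_depth=1 redo_depth=0
After op 2 (undo): buf='(empty)' undo_depth=0 redo_depth=1
After op 3 (type): buf='hi' undo_depth=1 redo_depth=0
After op 4 (undo): buf='(empty)' undo_depth=0 redo_depth=1
After op 5 (type): buf='one' undo_depth=1 redo_depth=0
After op 6 (delete): buf='on' undo_depth=2 redo_depth=0
After op 7 (undo): buf='one' undo_depth=1 redo_depth=1
After op 8 (undo): buf='(empty)' undo_depth=0 redo_depth=2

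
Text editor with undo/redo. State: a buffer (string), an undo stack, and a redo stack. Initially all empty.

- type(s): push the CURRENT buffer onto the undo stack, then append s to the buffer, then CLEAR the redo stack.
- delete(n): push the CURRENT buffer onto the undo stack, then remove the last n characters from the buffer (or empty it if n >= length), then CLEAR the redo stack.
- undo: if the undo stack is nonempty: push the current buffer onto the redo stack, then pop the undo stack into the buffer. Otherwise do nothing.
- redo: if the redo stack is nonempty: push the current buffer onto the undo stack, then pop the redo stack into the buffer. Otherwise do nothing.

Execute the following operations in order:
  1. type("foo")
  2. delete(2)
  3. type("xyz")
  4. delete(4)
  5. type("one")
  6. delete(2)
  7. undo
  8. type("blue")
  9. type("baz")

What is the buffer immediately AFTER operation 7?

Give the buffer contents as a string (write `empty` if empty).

Answer: one

Derivation:
After op 1 (type): buf='foo' undo_depth=1 redo_depth=0
After op 2 (delete): buf='f' undo_depth=2 redo_depth=0
After op 3 (type): buf='fxyz' undo_depth=3 redo_depth=0
After op 4 (delete): buf='(empty)' undo_depth=4 redo_depth=0
After op 5 (type): buf='one' undo_depth=5 redo_depth=0
After op 6 (delete): buf='o' undo_depth=6 redo_depth=0
After op 7 (undo): buf='one' undo_depth=5 redo_depth=1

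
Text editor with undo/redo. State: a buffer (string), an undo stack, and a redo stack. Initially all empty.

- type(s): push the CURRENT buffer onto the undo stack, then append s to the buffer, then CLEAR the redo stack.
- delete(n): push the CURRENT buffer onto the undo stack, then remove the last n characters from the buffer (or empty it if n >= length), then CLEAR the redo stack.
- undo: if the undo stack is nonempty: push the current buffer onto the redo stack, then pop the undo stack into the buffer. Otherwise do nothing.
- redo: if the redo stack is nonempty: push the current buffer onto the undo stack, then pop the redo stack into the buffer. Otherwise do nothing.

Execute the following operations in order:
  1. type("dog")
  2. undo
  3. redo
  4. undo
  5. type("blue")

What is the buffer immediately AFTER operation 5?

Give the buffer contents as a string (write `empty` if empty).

After op 1 (type): buf='dog' undo_depth=1 redo_depth=0
After op 2 (undo): buf='(empty)' undo_depth=0 redo_depth=1
After op 3 (redo): buf='dog' undo_depth=1 redo_depth=0
After op 4 (undo): buf='(empty)' undo_depth=0 redo_depth=1
After op 5 (type): buf='blue' undo_depth=1 redo_depth=0

Answer: blue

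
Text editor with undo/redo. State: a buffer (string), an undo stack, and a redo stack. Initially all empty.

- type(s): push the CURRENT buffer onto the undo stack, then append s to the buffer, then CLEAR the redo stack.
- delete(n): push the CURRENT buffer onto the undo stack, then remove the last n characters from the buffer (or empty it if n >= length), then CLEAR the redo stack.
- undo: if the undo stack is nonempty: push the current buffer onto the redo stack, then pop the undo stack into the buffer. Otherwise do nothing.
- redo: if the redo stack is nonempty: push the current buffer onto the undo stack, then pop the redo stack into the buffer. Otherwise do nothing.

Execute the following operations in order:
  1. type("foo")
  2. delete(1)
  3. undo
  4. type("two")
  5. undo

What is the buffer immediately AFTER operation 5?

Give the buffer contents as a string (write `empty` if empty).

After op 1 (type): buf='foo' undo_depth=1 redo_depth=0
After op 2 (delete): buf='fo' undo_depth=2 redo_depth=0
After op 3 (undo): buf='foo' undo_depth=1 redo_depth=1
After op 4 (type): buf='footwo' undo_depth=2 redo_depth=0
After op 5 (undo): buf='foo' undo_depth=1 redo_depth=1

Answer: foo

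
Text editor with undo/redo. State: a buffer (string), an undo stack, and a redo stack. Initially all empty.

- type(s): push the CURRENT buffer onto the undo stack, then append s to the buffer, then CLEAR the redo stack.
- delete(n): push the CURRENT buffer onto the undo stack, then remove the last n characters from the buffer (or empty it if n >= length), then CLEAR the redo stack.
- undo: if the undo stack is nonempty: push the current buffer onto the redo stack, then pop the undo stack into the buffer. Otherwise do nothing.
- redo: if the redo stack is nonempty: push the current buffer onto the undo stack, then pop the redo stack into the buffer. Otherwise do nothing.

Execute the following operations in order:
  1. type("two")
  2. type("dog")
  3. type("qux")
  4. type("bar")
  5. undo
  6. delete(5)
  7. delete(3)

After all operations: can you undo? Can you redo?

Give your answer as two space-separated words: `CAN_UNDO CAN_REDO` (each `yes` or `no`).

After op 1 (type): buf='two' undo_depth=1 redo_depth=0
After op 2 (type): buf='twodog' undo_depth=2 redo_depth=0
After op 3 (type): buf='twodogqux' undo_depth=3 redo_depth=0
After op 4 (type): buf='twodogquxbar' undo_depth=4 redo_depth=0
After op 5 (undo): buf='twodogqux' undo_depth=3 redo_depth=1
After op 6 (delete): buf='twod' undo_depth=4 redo_depth=0
After op 7 (delete): buf='t' undo_depth=5 redo_depth=0

Answer: yes no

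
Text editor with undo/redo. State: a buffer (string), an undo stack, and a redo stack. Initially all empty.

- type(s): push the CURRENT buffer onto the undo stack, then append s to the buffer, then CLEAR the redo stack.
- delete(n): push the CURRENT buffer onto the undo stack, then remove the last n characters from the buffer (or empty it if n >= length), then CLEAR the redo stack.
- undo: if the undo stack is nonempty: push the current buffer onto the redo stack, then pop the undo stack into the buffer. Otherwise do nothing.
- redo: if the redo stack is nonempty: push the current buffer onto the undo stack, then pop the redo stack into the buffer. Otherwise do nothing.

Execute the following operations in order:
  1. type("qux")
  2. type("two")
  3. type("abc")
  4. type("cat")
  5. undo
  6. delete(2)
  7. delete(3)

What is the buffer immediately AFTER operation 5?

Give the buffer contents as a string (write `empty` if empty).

Answer: quxtwoabc

Derivation:
After op 1 (type): buf='qux' undo_depth=1 redo_depth=0
After op 2 (type): buf='quxtwo' undo_depth=2 redo_depth=0
After op 3 (type): buf='quxtwoabc' undo_depth=3 redo_depth=0
After op 4 (type): buf='quxtwoabccat' undo_depth=4 redo_depth=0
After op 5 (undo): buf='quxtwoabc' undo_depth=3 redo_depth=1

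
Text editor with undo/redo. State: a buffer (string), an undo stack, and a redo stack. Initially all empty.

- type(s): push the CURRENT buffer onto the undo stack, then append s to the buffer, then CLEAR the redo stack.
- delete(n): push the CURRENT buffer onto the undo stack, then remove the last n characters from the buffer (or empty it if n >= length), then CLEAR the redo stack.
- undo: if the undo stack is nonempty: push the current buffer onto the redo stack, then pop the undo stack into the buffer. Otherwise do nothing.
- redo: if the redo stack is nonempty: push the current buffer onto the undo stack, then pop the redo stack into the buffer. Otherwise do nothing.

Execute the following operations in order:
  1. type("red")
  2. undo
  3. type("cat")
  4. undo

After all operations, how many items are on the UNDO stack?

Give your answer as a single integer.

After op 1 (type): buf='red' undo_depth=1 redo_depth=0
After op 2 (undo): buf='(empty)' undo_depth=0 redo_depth=1
After op 3 (type): buf='cat' undo_depth=1 redo_depth=0
After op 4 (undo): buf='(empty)' undo_depth=0 redo_depth=1

Answer: 0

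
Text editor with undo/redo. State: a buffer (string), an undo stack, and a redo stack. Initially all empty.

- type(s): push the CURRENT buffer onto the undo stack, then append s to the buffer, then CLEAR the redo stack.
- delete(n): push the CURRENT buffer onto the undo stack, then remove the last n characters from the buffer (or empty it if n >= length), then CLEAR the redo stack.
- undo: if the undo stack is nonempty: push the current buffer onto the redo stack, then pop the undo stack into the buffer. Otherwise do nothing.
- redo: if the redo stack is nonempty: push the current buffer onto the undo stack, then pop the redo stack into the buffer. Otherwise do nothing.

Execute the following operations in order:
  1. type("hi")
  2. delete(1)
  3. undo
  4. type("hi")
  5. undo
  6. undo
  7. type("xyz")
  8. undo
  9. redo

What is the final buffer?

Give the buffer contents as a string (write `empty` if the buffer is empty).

Answer: xyz

Derivation:
After op 1 (type): buf='hi' undo_depth=1 redo_depth=0
After op 2 (delete): buf='h' undo_depth=2 redo_depth=0
After op 3 (undo): buf='hi' undo_depth=1 redo_depth=1
After op 4 (type): buf='hihi' undo_depth=2 redo_depth=0
After op 5 (undo): buf='hi' undo_depth=1 redo_depth=1
After op 6 (undo): buf='(empty)' undo_depth=0 redo_depth=2
After op 7 (type): buf='xyz' undo_depth=1 redo_depth=0
After op 8 (undo): buf='(empty)' undo_depth=0 redo_depth=1
After op 9 (redo): buf='xyz' undo_depth=1 redo_depth=0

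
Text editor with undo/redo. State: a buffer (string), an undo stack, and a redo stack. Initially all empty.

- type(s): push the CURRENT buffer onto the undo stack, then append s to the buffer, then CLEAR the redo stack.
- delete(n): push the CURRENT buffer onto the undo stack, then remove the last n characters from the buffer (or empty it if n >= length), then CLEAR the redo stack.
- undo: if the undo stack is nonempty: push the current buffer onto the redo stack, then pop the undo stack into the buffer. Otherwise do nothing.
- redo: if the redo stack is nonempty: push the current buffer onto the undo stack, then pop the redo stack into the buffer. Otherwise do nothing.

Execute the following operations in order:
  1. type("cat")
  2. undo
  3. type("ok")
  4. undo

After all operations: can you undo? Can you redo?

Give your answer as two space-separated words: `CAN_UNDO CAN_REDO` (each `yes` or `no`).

After op 1 (type): buf='cat' undo_depth=1 redo_depth=0
After op 2 (undo): buf='(empty)' undo_depth=0 redo_depth=1
After op 3 (type): buf='ok' undo_depth=1 redo_depth=0
After op 4 (undo): buf='(empty)' undo_depth=0 redo_depth=1

Answer: no yes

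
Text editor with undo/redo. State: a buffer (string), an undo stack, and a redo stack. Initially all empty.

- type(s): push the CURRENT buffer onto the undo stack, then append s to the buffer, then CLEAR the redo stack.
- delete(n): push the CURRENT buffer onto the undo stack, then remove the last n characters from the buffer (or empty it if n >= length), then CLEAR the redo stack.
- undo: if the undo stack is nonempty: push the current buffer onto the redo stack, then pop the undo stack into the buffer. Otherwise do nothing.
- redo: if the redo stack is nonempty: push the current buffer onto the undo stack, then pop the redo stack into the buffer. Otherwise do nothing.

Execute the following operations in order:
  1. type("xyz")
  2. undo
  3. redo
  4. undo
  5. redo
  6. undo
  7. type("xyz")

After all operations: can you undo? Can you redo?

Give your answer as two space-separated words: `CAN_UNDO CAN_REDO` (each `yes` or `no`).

Answer: yes no

Derivation:
After op 1 (type): buf='xyz' undo_depth=1 redo_depth=0
After op 2 (undo): buf='(empty)' undo_depth=0 redo_depth=1
After op 3 (redo): buf='xyz' undo_depth=1 redo_depth=0
After op 4 (undo): buf='(empty)' undo_depth=0 redo_depth=1
After op 5 (redo): buf='xyz' undo_depth=1 redo_depth=0
After op 6 (undo): buf='(empty)' undo_depth=0 redo_depth=1
After op 7 (type): buf='xyz' undo_depth=1 redo_depth=0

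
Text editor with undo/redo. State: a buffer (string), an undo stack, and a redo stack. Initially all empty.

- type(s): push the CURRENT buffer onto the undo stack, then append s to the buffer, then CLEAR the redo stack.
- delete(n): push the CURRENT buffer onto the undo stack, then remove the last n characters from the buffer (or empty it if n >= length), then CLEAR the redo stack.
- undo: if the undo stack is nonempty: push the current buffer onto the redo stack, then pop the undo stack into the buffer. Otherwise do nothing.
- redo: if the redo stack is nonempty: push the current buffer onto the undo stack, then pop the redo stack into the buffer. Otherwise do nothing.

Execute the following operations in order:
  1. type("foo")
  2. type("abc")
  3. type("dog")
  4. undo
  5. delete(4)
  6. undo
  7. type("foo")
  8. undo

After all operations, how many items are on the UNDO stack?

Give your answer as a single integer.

After op 1 (type): buf='foo' undo_depth=1 redo_depth=0
After op 2 (type): buf='fooabc' undo_depth=2 redo_depth=0
After op 3 (type): buf='fooabcdog' undo_depth=3 redo_depth=0
After op 4 (undo): buf='fooabc' undo_depth=2 redo_depth=1
After op 5 (delete): buf='fo' undo_depth=3 redo_depth=0
After op 6 (undo): buf='fooabc' undo_depth=2 redo_depth=1
After op 7 (type): buf='fooabcfoo' undo_depth=3 redo_depth=0
After op 8 (undo): buf='fooabc' undo_depth=2 redo_depth=1

Answer: 2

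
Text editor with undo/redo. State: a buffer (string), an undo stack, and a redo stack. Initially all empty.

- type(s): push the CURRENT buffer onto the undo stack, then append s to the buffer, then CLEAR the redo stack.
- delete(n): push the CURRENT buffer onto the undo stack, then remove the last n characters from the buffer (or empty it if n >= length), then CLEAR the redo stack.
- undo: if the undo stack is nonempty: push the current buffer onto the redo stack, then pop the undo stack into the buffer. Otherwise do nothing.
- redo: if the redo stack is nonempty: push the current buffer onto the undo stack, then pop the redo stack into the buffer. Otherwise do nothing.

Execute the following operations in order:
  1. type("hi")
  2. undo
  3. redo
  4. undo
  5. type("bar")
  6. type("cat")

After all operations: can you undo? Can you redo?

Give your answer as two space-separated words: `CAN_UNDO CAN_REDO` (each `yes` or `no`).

Answer: yes no

Derivation:
After op 1 (type): buf='hi' undo_depth=1 redo_depth=0
After op 2 (undo): buf='(empty)' undo_depth=0 redo_depth=1
After op 3 (redo): buf='hi' undo_depth=1 redo_depth=0
After op 4 (undo): buf='(empty)' undo_depth=0 redo_depth=1
After op 5 (type): buf='bar' undo_depth=1 redo_depth=0
After op 6 (type): buf='barcat' undo_depth=2 redo_depth=0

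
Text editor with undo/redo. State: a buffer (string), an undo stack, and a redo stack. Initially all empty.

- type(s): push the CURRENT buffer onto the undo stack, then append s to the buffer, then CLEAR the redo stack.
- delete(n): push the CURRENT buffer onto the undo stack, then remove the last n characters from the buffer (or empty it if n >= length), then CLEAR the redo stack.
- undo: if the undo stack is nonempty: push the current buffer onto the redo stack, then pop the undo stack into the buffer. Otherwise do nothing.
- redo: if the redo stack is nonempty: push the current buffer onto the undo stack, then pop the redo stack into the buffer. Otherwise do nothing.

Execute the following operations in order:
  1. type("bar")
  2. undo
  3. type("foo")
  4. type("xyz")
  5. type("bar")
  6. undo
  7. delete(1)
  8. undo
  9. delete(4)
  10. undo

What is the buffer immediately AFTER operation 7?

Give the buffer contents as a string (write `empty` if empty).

After op 1 (type): buf='bar' undo_depth=1 redo_depth=0
After op 2 (undo): buf='(empty)' undo_depth=0 redo_depth=1
After op 3 (type): buf='foo' undo_depth=1 redo_depth=0
After op 4 (type): buf='fooxyz' undo_depth=2 redo_depth=0
After op 5 (type): buf='fooxyzbar' undo_depth=3 redo_depth=0
After op 6 (undo): buf='fooxyz' undo_depth=2 redo_depth=1
After op 7 (delete): buf='fooxy' undo_depth=3 redo_depth=0

Answer: fooxy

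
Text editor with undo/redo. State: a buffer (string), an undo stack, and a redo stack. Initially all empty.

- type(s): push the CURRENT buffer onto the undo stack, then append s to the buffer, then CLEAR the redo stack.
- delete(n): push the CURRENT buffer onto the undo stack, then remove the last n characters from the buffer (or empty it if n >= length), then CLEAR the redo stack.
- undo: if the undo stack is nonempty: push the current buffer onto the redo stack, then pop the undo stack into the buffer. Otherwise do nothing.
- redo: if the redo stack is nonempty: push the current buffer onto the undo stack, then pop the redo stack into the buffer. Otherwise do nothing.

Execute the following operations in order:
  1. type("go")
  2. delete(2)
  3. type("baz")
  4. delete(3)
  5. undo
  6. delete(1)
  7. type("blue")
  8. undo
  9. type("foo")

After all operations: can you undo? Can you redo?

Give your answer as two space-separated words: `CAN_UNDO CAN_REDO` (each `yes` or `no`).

Answer: yes no

Derivation:
After op 1 (type): buf='go' undo_depth=1 redo_depth=0
After op 2 (delete): buf='(empty)' undo_depth=2 redo_depth=0
After op 3 (type): buf='baz' undo_depth=3 redo_depth=0
After op 4 (delete): buf='(empty)' undo_depth=4 redo_depth=0
After op 5 (undo): buf='baz' undo_depth=3 redo_depth=1
After op 6 (delete): buf='ba' undo_depth=4 redo_depth=0
After op 7 (type): buf='bablue' undo_depth=5 redo_depth=0
After op 8 (undo): buf='ba' undo_depth=4 redo_depth=1
After op 9 (type): buf='bafoo' undo_depth=5 redo_depth=0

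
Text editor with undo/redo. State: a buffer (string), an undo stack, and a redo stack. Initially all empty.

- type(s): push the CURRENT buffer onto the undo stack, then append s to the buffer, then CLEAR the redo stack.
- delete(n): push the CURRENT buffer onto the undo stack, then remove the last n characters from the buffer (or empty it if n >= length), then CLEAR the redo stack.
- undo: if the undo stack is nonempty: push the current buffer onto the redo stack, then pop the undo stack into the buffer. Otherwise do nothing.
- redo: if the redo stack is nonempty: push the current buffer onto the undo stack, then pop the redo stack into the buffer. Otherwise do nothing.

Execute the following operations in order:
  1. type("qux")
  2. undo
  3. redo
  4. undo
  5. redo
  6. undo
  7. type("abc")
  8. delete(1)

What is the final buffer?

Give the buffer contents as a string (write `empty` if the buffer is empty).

Answer: ab

Derivation:
After op 1 (type): buf='qux' undo_depth=1 redo_depth=0
After op 2 (undo): buf='(empty)' undo_depth=0 redo_depth=1
After op 3 (redo): buf='qux' undo_depth=1 redo_depth=0
After op 4 (undo): buf='(empty)' undo_depth=0 redo_depth=1
After op 5 (redo): buf='qux' undo_depth=1 redo_depth=0
After op 6 (undo): buf='(empty)' undo_depth=0 redo_depth=1
After op 7 (type): buf='abc' undo_depth=1 redo_depth=0
After op 8 (delete): buf='ab' undo_depth=2 redo_depth=0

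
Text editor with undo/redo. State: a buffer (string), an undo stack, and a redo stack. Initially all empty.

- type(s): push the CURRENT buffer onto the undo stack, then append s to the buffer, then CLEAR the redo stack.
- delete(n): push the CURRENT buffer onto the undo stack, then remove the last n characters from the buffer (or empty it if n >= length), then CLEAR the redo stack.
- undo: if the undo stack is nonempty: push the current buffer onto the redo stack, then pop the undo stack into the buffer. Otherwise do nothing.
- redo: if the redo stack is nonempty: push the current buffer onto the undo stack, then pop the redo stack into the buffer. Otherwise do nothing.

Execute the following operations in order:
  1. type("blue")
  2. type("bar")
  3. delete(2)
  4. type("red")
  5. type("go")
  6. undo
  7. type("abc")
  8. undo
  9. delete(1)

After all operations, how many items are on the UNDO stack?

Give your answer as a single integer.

After op 1 (type): buf='blue' undo_depth=1 redo_depth=0
After op 2 (type): buf='bluebar' undo_depth=2 redo_depth=0
After op 3 (delete): buf='blueb' undo_depth=3 redo_depth=0
After op 4 (type): buf='bluebred' undo_depth=4 redo_depth=0
After op 5 (type): buf='bluebredgo' undo_depth=5 redo_depth=0
After op 6 (undo): buf='bluebred' undo_depth=4 redo_depth=1
After op 7 (type): buf='bluebredabc' undo_depth=5 redo_depth=0
After op 8 (undo): buf='bluebred' undo_depth=4 redo_depth=1
After op 9 (delete): buf='bluebre' undo_depth=5 redo_depth=0

Answer: 5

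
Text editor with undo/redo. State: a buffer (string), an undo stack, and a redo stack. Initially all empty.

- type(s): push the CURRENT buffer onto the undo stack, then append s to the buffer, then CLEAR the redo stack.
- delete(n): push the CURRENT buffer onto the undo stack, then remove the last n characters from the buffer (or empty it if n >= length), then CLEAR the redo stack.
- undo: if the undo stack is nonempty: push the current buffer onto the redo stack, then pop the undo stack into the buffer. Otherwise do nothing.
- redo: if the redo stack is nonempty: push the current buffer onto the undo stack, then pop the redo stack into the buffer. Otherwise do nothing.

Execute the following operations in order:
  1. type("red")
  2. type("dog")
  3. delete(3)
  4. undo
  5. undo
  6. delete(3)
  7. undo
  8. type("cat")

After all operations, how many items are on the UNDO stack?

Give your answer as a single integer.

After op 1 (type): buf='red' undo_depth=1 redo_depth=0
After op 2 (type): buf='reddog' undo_depth=2 redo_depth=0
After op 3 (delete): buf='red' undo_depth=3 redo_depth=0
After op 4 (undo): buf='reddog' undo_depth=2 redo_depth=1
After op 5 (undo): buf='red' undo_depth=1 redo_depth=2
After op 6 (delete): buf='(empty)' undo_depth=2 redo_depth=0
After op 7 (undo): buf='red' undo_depth=1 redo_depth=1
After op 8 (type): buf='redcat' undo_depth=2 redo_depth=0

Answer: 2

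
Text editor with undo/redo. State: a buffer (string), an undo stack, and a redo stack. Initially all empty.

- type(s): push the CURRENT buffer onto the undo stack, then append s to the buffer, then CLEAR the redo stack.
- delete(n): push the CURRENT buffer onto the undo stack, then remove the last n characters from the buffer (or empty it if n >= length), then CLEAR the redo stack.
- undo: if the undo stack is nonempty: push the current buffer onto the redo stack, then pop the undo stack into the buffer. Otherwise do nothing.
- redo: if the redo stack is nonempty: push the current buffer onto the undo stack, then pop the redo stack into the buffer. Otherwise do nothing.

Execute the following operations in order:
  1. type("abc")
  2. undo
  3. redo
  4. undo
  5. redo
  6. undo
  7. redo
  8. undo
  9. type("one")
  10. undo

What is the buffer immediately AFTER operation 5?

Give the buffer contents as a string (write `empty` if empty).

Answer: abc

Derivation:
After op 1 (type): buf='abc' undo_depth=1 redo_depth=0
After op 2 (undo): buf='(empty)' undo_depth=0 redo_depth=1
After op 3 (redo): buf='abc' undo_depth=1 redo_depth=0
After op 4 (undo): buf='(empty)' undo_depth=0 redo_depth=1
After op 5 (redo): buf='abc' undo_depth=1 redo_depth=0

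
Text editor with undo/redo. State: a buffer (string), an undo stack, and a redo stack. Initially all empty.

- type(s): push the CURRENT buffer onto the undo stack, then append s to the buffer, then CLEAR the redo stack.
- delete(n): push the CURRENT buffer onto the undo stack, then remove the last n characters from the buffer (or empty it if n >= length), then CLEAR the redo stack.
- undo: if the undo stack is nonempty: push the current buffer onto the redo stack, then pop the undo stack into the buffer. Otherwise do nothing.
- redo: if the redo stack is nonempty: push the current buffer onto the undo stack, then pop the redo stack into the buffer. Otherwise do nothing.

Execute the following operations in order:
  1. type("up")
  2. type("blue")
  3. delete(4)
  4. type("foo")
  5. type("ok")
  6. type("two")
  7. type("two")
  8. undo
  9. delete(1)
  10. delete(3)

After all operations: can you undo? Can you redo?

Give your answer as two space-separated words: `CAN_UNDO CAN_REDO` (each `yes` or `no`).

Answer: yes no

Derivation:
After op 1 (type): buf='up' undo_depth=1 redo_depth=0
After op 2 (type): buf='upblue' undo_depth=2 redo_depth=0
After op 3 (delete): buf='up' undo_depth=3 redo_depth=0
After op 4 (type): buf='upfoo' undo_depth=4 redo_depth=0
After op 5 (type): buf='upfoook' undo_depth=5 redo_depth=0
After op 6 (type): buf='upfoooktwo' undo_depth=6 redo_depth=0
After op 7 (type): buf='upfoooktwotwo' undo_depth=7 redo_depth=0
After op 8 (undo): buf='upfoooktwo' undo_depth=6 redo_depth=1
After op 9 (delete): buf='upfoooktw' undo_depth=7 redo_depth=0
After op 10 (delete): buf='upfooo' undo_depth=8 redo_depth=0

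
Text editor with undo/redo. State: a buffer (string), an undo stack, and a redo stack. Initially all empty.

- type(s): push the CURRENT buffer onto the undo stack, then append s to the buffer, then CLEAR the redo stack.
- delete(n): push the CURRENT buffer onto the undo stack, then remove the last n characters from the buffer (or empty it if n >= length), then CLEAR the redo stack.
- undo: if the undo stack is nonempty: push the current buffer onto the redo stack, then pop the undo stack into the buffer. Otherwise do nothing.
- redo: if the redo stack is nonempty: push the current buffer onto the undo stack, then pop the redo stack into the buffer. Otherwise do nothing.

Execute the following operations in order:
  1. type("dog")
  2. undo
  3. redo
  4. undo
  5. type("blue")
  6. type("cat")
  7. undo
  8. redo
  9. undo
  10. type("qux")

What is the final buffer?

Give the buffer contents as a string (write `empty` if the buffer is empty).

After op 1 (type): buf='dog' undo_depth=1 redo_depth=0
After op 2 (undo): buf='(empty)' undo_depth=0 redo_depth=1
After op 3 (redo): buf='dog' undo_depth=1 redo_depth=0
After op 4 (undo): buf='(empty)' undo_depth=0 redo_depth=1
After op 5 (type): buf='blue' undo_depth=1 redo_depth=0
After op 6 (type): buf='bluecat' undo_depth=2 redo_depth=0
After op 7 (undo): buf='blue' undo_depth=1 redo_depth=1
After op 8 (redo): buf='bluecat' undo_depth=2 redo_depth=0
After op 9 (undo): buf='blue' undo_depth=1 redo_depth=1
After op 10 (type): buf='bluequx' undo_depth=2 redo_depth=0

Answer: bluequx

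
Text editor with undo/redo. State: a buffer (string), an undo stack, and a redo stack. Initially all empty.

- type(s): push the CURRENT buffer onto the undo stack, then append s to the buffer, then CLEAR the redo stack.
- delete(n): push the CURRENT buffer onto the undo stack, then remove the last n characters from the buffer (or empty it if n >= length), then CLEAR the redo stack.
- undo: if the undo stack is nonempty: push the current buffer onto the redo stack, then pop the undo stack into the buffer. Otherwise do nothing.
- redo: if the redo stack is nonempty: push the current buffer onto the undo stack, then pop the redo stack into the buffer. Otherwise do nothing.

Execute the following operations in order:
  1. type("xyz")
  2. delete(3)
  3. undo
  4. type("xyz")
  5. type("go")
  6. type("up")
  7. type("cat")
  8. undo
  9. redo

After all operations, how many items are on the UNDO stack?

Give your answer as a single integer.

After op 1 (type): buf='xyz' undo_depth=1 redo_depth=0
After op 2 (delete): buf='(empty)' undo_depth=2 redo_depth=0
After op 3 (undo): buf='xyz' undo_depth=1 redo_depth=1
After op 4 (type): buf='xyzxyz' undo_depth=2 redo_depth=0
After op 5 (type): buf='xyzxyzgo' undo_depth=3 redo_depth=0
After op 6 (type): buf='xyzxyzgoup' undo_depth=4 redo_depth=0
After op 7 (type): buf='xyzxyzgoupcat' undo_depth=5 redo_depth=0
After op 8 (undo): buf='xyzxyzgoup' undo_depth=4 redo_depth=1
After op 9 (redo): buf='xyzxyzgoupcat' undo_depth=5 redo_depth=0

Answer: 5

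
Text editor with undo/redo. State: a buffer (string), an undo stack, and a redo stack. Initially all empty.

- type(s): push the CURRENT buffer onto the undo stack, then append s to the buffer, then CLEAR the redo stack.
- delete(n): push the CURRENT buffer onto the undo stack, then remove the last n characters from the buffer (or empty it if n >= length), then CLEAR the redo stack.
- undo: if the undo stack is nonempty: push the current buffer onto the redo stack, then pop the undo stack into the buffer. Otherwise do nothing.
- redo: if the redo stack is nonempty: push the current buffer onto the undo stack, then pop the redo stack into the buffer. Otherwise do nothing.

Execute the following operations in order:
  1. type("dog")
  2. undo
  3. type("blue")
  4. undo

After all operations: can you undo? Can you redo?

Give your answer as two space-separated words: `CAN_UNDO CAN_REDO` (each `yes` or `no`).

Answer: no yes

Derivation:
After op 1 (type): buf='dog' undo_depth=1 redo_depth=0
After op 2 (undo): buf='(empty)' undo_depth=0 redo_depth=1
After op 3 (type): buf='blue' undo_depth=1 redo_depth=0
After op 4 (undo): buf='(empty)' undo_depth=0 redo_depth=1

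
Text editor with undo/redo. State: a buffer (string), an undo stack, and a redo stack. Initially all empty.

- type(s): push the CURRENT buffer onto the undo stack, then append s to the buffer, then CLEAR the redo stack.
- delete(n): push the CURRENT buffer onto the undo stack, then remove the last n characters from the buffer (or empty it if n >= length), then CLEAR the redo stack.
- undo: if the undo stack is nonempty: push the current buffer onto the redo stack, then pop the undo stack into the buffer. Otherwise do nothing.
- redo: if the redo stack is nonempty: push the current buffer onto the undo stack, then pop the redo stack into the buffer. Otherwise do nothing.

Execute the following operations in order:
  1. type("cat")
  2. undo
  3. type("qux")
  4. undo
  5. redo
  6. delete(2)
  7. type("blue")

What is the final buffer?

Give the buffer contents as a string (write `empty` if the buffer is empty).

After op 1 (type): buf='cat' undo_depth=1 redo_depth=0
After op 2 (undo): buf='(empty)' undo_depth=0 redo_depth=1
After op 3 (type): buf='qux' undo_depth=1 redo_depth=0
After op 4 (undo): buf='(empty)' undo_depth=0 redo_depth=1
After op 5 (redo): buf='qux' undo_depth=1 redo_depth=0
After op 6 (delete): buf='q' undo_depth=2 redo_depth=0
After op 7 (type): buf='qblue' undo_depth=3 redo_depth=0

Answer: qblue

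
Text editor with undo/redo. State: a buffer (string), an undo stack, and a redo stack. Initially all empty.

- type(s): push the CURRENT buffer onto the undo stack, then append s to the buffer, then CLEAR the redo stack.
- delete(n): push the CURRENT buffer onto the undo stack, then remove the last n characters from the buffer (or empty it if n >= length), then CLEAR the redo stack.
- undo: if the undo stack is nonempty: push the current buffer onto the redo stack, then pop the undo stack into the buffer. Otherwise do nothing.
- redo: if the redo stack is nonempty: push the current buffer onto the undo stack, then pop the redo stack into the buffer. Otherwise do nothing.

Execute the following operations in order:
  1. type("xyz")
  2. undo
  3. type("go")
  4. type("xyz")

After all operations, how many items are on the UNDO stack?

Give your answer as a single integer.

Answer: 2

Derivation:
After op 1 (type): buf='xyz' undo_depth=1 redo_depth=0
After op 2 (undo): buf='(empty)' undo_depth=0 redo_depth=1
After op 3 (type): buf='go' undo_depth=1 redo_depth=0
After op 4 (type): buf='goxyz' undo_depth=2 redo_depth=0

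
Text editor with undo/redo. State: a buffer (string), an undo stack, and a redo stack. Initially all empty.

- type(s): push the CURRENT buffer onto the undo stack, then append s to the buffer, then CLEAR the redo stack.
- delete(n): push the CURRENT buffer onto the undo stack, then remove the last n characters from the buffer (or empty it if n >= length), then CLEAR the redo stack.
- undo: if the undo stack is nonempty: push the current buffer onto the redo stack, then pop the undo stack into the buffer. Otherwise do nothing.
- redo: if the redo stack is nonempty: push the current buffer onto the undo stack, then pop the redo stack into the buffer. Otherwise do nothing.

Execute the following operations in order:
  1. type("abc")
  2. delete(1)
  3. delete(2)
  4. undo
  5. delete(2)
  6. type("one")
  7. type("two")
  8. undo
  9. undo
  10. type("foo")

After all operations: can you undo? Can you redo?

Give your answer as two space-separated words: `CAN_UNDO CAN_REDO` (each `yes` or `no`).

After op 1 (type): buf='abc' undo_depth=1 redo_depth=0
After op 2 (delete): buf='ab' undo_depth=2 redo_depth=0
After op 3 (delete): buf='(empty)' undo_depth=3 redo_depth=0
After op 4 (undo): buf='ab' undo_depth=2 redo_depth=1
After op 5 (delete): buf='(empty)' undo_depth=3 redo_depth=0
After op 6 (type): buf='one' undo_depth=4 redo_depth=0
After op 7 (type): buf='onetwo' undo_depth=5 redo_depth=0
After op 8 (undo): buf='one' undo_depth=4 redo_depth=1
After op 9 (undo): buf='(empty)' undo_depth=3 redo_depth=2
After op 10 (type): buf='foo' undo_depth=4 redo_depth=0

Answer: yes no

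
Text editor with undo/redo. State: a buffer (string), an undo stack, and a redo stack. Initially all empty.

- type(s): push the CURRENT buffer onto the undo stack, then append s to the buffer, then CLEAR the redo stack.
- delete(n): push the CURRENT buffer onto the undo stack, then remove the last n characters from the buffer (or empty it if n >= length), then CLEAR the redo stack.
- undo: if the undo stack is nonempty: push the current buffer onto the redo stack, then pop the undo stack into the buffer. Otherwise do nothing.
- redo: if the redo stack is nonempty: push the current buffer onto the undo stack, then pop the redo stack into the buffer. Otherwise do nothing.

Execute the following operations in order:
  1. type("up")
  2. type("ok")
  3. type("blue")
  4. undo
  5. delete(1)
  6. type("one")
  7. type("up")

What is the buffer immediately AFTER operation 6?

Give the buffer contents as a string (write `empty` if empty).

Answer: upoone

Derivation:
After op 1 (type): buf='up' undo_depth=1 redo_depth=0
After op 2 (type): buf='upok' undo_depth=2 redo_depth=0
After op 3 (type): buf='upokblue' undo_depth=3 redo_depth=0
After op 4 (undo): buf='upok' undo_depth=2 redo_depth=1
After op 5 (delete): buf='upo' undo_depth=3 redo_depth=0
After op 6 (type): buf='upoone' undo_depth=4 redo_depth=0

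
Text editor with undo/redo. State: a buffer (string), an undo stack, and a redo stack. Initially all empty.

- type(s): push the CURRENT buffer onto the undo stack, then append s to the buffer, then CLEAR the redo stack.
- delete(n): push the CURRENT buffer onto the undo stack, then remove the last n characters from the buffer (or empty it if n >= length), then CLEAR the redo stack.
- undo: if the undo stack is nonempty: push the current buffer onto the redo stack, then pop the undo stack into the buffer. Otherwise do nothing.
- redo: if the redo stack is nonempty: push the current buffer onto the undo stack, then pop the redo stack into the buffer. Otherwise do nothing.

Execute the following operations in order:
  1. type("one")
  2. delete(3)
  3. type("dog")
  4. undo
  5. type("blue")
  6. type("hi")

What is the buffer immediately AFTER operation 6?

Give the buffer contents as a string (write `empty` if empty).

Answer: bluehi

Derivation:
After op 1 (type): buf='one' undo_depth=1 redo_depth=0
After op 2 (delete): buf='(empty)' undo_depth=2 redo_depth=0
After op 3 (type): buf='dog' undo_depth=3 redo_depth=0
After op 4 (undo): buf='(empty)' undo_depth=2 redo_depth=1
After op 5 (type): buf='blue' undo_depth=3 redo_depth=0
After op 6 (type): buf='bluehi' undo_depth=4 redo_depth=0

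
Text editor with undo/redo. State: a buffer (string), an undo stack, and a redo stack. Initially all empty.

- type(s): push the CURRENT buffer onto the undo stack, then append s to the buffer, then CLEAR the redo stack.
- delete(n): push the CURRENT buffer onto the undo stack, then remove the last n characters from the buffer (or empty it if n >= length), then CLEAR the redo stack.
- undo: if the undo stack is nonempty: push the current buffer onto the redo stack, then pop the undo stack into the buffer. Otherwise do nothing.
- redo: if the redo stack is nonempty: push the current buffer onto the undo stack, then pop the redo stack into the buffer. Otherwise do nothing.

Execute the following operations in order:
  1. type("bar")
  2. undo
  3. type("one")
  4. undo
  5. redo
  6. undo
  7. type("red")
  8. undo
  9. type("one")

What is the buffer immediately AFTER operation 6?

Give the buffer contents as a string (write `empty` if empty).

Answer: empty

Derivation:
After op 1 (type): buf='bar' undo_depth=1 redo_depth=0
After op 2 (undo): buf='(empty)' undo_depth=0 redo_depth=1
After op 3 (type): buf='one' undo_depth=1 redo_depth=0
After op 4 (undo): buf='(empty)' undo_depth=0 redo_depth=1
After op 5 (redo): buf='one' undo_depth=1 redo_depth=0
After op 6 (undo): buf='(empty)' undo_depth=0 redo_depth=1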